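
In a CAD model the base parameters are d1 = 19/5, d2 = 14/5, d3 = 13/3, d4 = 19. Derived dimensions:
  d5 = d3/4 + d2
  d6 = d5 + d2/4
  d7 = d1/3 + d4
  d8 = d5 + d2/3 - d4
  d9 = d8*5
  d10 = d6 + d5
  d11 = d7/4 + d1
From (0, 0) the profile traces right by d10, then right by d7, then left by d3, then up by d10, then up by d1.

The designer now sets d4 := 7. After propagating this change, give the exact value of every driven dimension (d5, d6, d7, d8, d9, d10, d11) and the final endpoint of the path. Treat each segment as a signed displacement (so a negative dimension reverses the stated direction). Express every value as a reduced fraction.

Apply edit: d4 := 7
  d5 = d3/4 + d2 = 233/60
  d6 = d5 + d2/4 = 55/12
  d7 = d1/3 + d4 = 124/15
  d8 = d5 + d2/3 - d4 = -131/60
  d9 = d8*5 = -131/12
  d10 = d6 + d5 = 127/15
  d11 = d7/4 + d1 = 88/15
Walk from origin (0, 0):
  seg 1: right by d10 = 127/15 → (127/15, 0)
  seg 2: right by d7 = 124/15 → (251/15, 0)
  seg 3: left by d3 = 13/3 → (62/5, 0)
  seg 4: up by d10 = 127/15 → (62/5, 127/15)
  seg 5: up by d1 = 19/5 → (62/5, 184/15)

d5 = 233/60
d6 = 55/12
d7 = 124/15
d8 = -131/60
d9 = -131/12
d10 = 127/15
d11 = 88/15
endpoint = (62/5, 184/15)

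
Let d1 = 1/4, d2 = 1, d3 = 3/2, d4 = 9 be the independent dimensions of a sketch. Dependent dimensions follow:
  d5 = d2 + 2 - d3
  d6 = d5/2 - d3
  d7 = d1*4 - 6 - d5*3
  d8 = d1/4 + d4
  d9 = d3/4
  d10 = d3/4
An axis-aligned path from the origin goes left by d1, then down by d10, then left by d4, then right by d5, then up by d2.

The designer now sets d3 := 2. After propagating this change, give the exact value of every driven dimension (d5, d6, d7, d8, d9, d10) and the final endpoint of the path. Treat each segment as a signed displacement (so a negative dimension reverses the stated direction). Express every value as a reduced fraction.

d5 = 1
d6 = -3/2
d7 = -8
d8 = 145/16
d9 = 1/2
d10 = 1/2
endpoint = (-33/4, 1/2)

Apply edit: d3 := 2
  d5 = d2 + 2 - d3 = 1
  d6 = d5/2 - d3 = -3/2
  d7 = d1*4 - 6 - d5*3 = -8
  d8 = d1/4 + d4 = 145/16
  d9 = d3/4 = 1/2
  d10 = d3/4 = 1/2
Walk from origin (0, 0):
  seg 1: left by d1 = 1/4 → (-1/4, 0)
  seg 2: down by d10 = 1/2 → (-1/4, -1/2)
  seg 3: left by d4 = 9 → (-37/4, -1/2)
  seg 4: right by d5 = 1 → (-33/4, -1/2)
  seg 5: up by d2 = 1 → (-33/4, 1/2)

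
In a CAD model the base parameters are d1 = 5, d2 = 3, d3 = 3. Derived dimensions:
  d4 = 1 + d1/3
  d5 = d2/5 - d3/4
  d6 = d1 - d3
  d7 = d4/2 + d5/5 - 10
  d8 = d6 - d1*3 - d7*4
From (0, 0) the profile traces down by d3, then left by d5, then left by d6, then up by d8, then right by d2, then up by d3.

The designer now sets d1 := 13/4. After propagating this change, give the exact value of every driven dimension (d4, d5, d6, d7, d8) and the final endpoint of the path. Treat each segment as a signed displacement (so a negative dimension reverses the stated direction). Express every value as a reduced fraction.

Apply edit: d1 := 13/4
  d4 = 1 + d1/3 = 25/12
  d5 = d2/5 - d3/4 = -3/20
  d6 = d1 - d3 = 1/4
  d7 = d4/2 + d5/5 - 10 = -5393/600
  d8 = d6 - d1*3 - d7*4 = 1984/75
Walk from origin (0, 0):
  seg 1: down by d3 = 3 → (0, -3)
  seg 2: left by d5 = -3/20 → (3/20, -3)
  seg 3: left by d6 = 1/4 → (-1/10, -3)
  seg 4: up by d8 = 1984/75 → (-1/10, 1759/75)
  seg 5: right by d2 = 3 → (29/10, 1759/75)
  seg 6: up by d3 = 3 → (29/10, 1984/75)

d4 = 25/12
d5 = -3/20
d6 = 1/4
d7 = -5393/600
d8 = 1984/75
endpoint = (29/10, 1984/75)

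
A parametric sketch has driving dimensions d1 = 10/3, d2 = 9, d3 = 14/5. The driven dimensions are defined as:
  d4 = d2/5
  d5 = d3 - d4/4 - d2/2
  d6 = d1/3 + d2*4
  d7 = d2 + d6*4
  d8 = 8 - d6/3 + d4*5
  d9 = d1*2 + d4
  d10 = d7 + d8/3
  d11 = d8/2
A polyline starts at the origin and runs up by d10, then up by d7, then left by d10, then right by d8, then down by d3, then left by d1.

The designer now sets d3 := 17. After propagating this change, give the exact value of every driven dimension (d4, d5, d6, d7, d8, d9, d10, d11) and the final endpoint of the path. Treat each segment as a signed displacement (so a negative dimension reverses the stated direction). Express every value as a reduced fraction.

d4 = 9/5
d5 = 241/20
d6 = 334/9
d7 = 1417/9
d8 = 125/27
d9 = 127/15
d10 = 12878/81
d11 = 125/54
endpoint = (-12773/81, 24254/81)

Apply edit: d3 := 17
  d4 = d2/5 = 9/5
  d5 = d3 - d4/4 - d2/2 = 241/20
  d6 = d1/3 + d2*4 = 334/9
  d7 = d2 + d6*4 = 1417/9
  d8 = 8 - d6/3 + d4*5 = 125/27
  d9 = d1*2 + d4 = 127/15
  d10 = d7 + d8/3 = 12878/81
  d11 = d8/2 = 125/54
Walk from origin (0, 0):
  seg 1: up by d10 = 12878/81 → (0, 12878/81)
  seg 2: up by d7 = 1417/9 → (0, 25631/81)
  seg 3: left by d10 = 12878/81 → (-12878/81, 25631/81)
  seg 4: right by d8 = 125/27 → (-12503/81, 25631/81)
  seg 5: down by d3 = 17 → (-12503/81, 24254/81)
  seg 6: left by d1 = 10/3 → (-12773/81, 24254/81)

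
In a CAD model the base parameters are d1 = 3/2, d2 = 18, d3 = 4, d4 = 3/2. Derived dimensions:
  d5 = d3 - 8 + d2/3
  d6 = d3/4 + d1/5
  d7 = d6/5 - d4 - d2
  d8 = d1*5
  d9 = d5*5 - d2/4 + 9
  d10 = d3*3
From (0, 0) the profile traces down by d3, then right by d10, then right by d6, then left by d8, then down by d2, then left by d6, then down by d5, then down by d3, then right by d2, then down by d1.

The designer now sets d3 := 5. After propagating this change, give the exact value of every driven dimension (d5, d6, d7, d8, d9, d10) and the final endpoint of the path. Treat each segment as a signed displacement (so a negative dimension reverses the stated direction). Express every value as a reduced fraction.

Apply edit: d3 := 5
  d5 = d3 - 8 + d2/3 = 3
  d6 = d3/4 + d1/5 = 31/20
  d7 = d6/5 - d4 - d2 = -1919/100
  d8 = d1*5 = 15/2
  d9 = d5*5 - d2/4 + 9 = 39/2
  d10 = d3*3 = 15
Walk from origin (0, 0):
  seg 1: down by d3 = 5 → (0, -5)
  seg 2: right by d10 = 15 → (15, -5)
  seg 3: right by d6 = 31/20 → (331/20, -5)
  seg 4: left by d8 = 15/2 → (181/20, -5)
  seg 5: down by d2 = 18 → (181/20, -23)
  seg 6: left by d6 = 31/20 → (15/2, -23)
  seg 7: down by d5 = 3 → (15/2, -26)
  seg 8: down by d3 = 5 → (15/2, -31)
  seg 9: right by d2 = 18 → (51/2, -31)
  seg 10: down by d1 = 3/2 → (51/2, -65/2)

d5 = 3
d6 = 31/20
d7 = -1919/100
d8 = 15/2
d9 = 39/2
d10 = 15
endpoint = (51/2, -65/2)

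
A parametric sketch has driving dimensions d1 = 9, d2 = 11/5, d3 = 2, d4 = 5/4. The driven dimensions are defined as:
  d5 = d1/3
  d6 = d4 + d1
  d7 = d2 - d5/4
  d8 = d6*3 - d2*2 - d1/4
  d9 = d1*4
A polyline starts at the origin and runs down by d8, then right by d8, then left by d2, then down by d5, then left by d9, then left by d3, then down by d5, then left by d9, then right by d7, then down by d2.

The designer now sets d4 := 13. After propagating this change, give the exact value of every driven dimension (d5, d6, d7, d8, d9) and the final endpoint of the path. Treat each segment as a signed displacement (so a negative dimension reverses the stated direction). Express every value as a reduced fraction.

d5 = 3
d6 = 22
d7 = 29/20
d8 = 1187/20
d9 = 36
endpoint = (-77/5, -1351/20)

Apply edit: d4 := 13
  d5 = d1/3 = 3
  d6 = d4 + d1 = 22
  d7 = d2 - d5/4 = 29/20
  d8 = d6*3 - d2*2 - d1/4 = 1187/20
  d9 = d1*4 = 36
Walk from origin (0, 0):
  seg 1: down by d8 = 1187/20 → (0, -1187/20)
  seg 2: right by d8 = 1187/20 → (1187/20, -1187/20)
  seg 3: left by d2 = 11/5 → (1143/20, -1187/20)
  seg 4: down by d5 = 3 → (1143/20, -1247/20)
  seg 5: left by d9 = 36 → (423/20, -1247/20)
  seg 6: left by d3 = 2 → (383/20, -1247/20)
  seg 7: down by d5 = 3 → (383/20, -1307/20)
  seg 8: left by d9 = 36 → (-337/20, -1307/20)
  seg 9: right by d7 = 29/20 → (-77/5, -1307/20)
  seg 10: down by d2 = 11/5 → (-77/5, -1351/20)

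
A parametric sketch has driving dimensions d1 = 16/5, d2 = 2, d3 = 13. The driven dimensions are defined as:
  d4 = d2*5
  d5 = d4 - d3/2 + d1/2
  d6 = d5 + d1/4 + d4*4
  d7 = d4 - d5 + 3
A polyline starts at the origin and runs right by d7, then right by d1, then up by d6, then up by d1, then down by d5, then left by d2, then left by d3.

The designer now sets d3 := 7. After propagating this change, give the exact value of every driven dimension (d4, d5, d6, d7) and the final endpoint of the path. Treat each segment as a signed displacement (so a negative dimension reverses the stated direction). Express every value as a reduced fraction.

d4 = 10
d5 = 81/10
d6 = 489/10
d7 = 49/10
endpoint = (-9/10, 44)

Apply edit: d3 := 7
  d4 = d2*5 = 10
  d5 = d4 - d3/2 + d1/2 = 81/10
  d6 = d5 + d1/4 + d4*4 = 489/10
  d7 = d4 - d5 + 3 = 49/10
Walk from origin (0, 0):
  seg 1: right by d7 = 49/10 → (49/10, 0)
  seg 2: right by d1 = 16/5 → (81/10, 0)
  seg 3: up by d6 = 489/10 → (81/10, 489/10)
  seg 4: up by d1 = 16/5 → (81/10, 521/10)
  seg 5: down by d5 = 81/10 → (81/10, 44)
  seg 6: left by d2 = 2 → (61/10, 44)
  seg 7: left by d3 = 7 → (-9/10, 44)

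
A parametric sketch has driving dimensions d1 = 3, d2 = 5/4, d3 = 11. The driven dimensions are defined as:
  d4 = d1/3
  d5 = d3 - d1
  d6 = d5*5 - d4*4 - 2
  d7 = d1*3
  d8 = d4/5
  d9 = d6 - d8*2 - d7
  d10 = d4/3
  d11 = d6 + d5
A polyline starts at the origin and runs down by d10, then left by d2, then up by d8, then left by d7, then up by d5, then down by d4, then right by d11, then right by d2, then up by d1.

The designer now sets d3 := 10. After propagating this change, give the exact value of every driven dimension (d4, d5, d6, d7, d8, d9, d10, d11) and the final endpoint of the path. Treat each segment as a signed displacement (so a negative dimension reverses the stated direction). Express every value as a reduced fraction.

Apply edit: d3 := 10
  d4 = d1/3 = 1
  d5 = d3 - d1 = 7
  d6 = d5*5 - d4*4 - 2 = 29
  d7 = d1*3 = 9
  d8 = d4/5 = 1/5
  d9 = d6 - d8*2 - d7 = 98/5
  d10 = d4/3 = 1/3
  d11 = d6 + d5 = 36
Walk from origin (0, 0):
  seg 1: down by d10 = 1/3 → (0, -1/3)
  seg 2: left by d2 = 5/4 → (-5/4, -1/3)
  seg 3: up by d8 = 1/5 → (-5/4, -2/15)
  seg 4: left by d7 = 9 → (-41/4, -2/15)
  seg 5: up by d5 = 7 → (-41/4, 103/15)
  seg 6: down by d4 = 1 → (-41/4, 88/15)
  seg 7: right by d11 = 36 → (103/4, 88/15)
  seg 8: right by d2 = 5/4 → (27, 88/15)
  seg 9: up by d1 = 3 → (27, 133/15)

d4 = 1
d5 = 7
d6 = 29
d7 = 9
d8 = 1/5
d9 = 98/5
d10 = 1/3
d11 = 36
endpoint = (27, 133/15)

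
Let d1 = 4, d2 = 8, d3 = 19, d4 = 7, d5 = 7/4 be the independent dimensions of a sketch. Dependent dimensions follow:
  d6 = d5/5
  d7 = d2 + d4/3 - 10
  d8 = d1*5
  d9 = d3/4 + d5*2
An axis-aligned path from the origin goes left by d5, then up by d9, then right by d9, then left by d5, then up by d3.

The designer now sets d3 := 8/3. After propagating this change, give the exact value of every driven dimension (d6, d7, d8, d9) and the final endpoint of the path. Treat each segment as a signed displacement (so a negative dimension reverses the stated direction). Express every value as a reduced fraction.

d6 = 7/20
d7 = 1/3
d8 = 20
d9 = 25/6
endpoint = (2/3, 41/6)

Apply edit: d3 := 8/3
  d6 = d5/5 = 7/20
  d7 = d2 + d4/3 - 10 = 1/3
  d8 = d1*5 = 20
  d9 = d3/4 + d5*2 = 25/6
Walk from origin (0, 0):
  seg 1: left by d5 = 7/4 → (-7/4, 0)
  seg 2: up by d9 = 25/6 → (-7/4, 25/6)
  seg 3: right by d9 = 25/6 → (29/12, 25/6)
  seg 4: left by d5 = 7/4 → (2/3, 25/6)
  seg 5: up by d3 = 8/3 → (2/3, 41/6)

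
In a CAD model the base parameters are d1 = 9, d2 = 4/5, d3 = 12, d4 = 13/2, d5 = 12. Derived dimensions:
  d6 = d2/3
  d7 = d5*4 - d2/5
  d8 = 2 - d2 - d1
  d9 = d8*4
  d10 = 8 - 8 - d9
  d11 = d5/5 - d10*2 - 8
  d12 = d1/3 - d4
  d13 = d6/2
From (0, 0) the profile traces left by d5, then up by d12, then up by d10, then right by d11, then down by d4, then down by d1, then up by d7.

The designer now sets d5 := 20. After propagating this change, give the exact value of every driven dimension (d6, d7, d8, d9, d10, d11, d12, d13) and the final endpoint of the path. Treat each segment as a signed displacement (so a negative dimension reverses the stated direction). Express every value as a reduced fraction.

d6 = 4/15
d7 = 1996/25
d8 = -39/5
d9 = -156/5
d10 = 156/5
d11 = -332/5
d12 = -7/2
d13 = 2/15
endpoint = (-432/5, 2301/25)

Apply edit: d5 := 20
  d6 = d2/3 = 4/15
  d7 = d5*4 - d2/5 = 1996/25
  d8 = 2 - d2 - d1 = -39/5
  d9 = d8*4 = -156/5
  d10 = 8 - 8 - d9 = 156/5
  d11 = d5/5 - d10*2 - 8 = -332/5
  d12 = d1/3 - d4 = -7/2
  d13 = d6/2 = 2/15
Walk from origin (0, 0):
  seg 1: left by d5 = 20 → (-20, 0)
  seg 2: up by d12 = -7/2 → (-20, -7/2)
  seg 3: up by d10 = 156/5 → (-20, 277/10)
  seg 4: right by d11 = -332/5 → (-432/5, 277/10)
  seg 5: down by d4 = 13/2 → (-432/5, 106/5)
  seg 6: down by d1 = 9 → (-432/5, 61/5)
  seg 7: up by d7 = 1996/25 → (-432/5, 2301/25)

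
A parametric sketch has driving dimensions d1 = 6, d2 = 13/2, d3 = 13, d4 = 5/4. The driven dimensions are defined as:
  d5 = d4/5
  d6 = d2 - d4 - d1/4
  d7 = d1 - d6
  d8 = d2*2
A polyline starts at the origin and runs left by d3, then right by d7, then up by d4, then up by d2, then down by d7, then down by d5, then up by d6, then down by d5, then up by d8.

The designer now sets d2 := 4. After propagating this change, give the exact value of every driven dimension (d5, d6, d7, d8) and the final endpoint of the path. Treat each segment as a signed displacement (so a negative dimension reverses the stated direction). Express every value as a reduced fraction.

d5 = 1/4
d6 = 5/4
d7 = 19/4
d8 = 8
endpoint = (-33/4, 37/4)

Apply edit: d2 := 4
  d5 = d4/5 = 1/4
  d6 = d2 - d4 - d1/4 = 5/4
  d7 = d1 - d6 = 19/4
  d8 = d2*2 = 8
Walk from origin (0, 0):
  seg 1: left by d3 = 13 → (-13, 0)
  seg 2: right by d7 = 19/4 → (-33/4, 0)
  seg 3: up by d4 = 5/4 → (-33/4, 5/4)
  seg 4: up by d2 = 4 → (-33/4, 21/4)
  seg 5: down by d7 = 19/4 → (-33/4, 1/2)
  seg 6: down by d5 = 1/4 → (-33/4, 1/4)
  seg 7: up by d6 = 5/4 → (-33/4, 3/2)
  seg 8: down by d5 = 1/4 → (-33/4, 5/4)
  seg 9: up by d8 = 8 → (-33/4, 37/4)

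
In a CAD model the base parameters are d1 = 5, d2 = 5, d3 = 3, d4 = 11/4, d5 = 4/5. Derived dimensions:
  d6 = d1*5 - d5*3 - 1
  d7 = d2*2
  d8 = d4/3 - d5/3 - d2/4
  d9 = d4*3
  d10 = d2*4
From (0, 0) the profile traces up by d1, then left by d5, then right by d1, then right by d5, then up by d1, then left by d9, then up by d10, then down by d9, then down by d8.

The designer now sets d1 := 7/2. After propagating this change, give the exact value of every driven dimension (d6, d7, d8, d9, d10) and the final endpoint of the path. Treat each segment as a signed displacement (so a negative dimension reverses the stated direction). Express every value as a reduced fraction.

Apply edit: d1 := 7/2
  d6 = d1*5 - d5*3 - 1 = 141/10
  d7 = d2*2 = 10
  d8 = d4/3 - d5/3 - d2/4 = -3/5
  d9 = d4*3 = 33/4
  d10 = d2*4 = 20
Walk from origin (0, 0):
  seg 1: up by d1 = 7/2 → (0, 7/2)
  seg 2: left by d5 = 4/5 → (-4/5, 7/2)
  seg 3: right by d1 = 7/2 → (27/10, 7/2)
  seg 4: right by d5 = 4/5 → (7/2, 7/2)
  seg 5: up by d1 = 7/2 → (7/2, 7)
  seg 6: left by d9 = 33/4 → (-19/4, 7)
  seg 7: up by d10 = 20 → (-19/4, 27)
  seg 8: down by d9 = 33/4 → (-19/4, 75/4)
  seg 9: down by d8 = -3/5 → (-19/4, 387/20)

d6 = 141/10
d7 = 10
d8 = -3/5
d9 = 33/4
d10 = 20
endpoint = (-19/4, 387/20)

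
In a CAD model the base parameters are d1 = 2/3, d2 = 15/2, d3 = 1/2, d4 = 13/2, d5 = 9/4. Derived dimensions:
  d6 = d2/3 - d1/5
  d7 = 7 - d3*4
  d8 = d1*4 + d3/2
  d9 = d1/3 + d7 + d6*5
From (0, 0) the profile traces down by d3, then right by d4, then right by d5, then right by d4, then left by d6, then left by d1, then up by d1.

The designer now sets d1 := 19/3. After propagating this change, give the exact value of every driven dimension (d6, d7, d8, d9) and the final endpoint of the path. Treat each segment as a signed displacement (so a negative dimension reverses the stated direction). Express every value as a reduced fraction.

d6 = 37/30
d7 = 5
d8 = 307/12
d9 = 239/18
endpoint = (461/60, 35/6)

Apply edit: d1 := 19/3
  d6 = d2/3 - d1/5 = 37/30
  d7 = 7 - d3*4 = 5
  d8 = d1*4 + d3/2 = 307/12
  d9 = d1/3 + d7 + d6*5 = 239/18
Walk from origin (0, 0):
  seg 1: down by d3 = 1/2 → (0, -1/2)
  seg 2: right by d4 = 13/2 → (13/2, -1/2)
  seg 3: right by d5 = 9/4 → (35/4, -1/2)
  seg 4: right by d4 = 13/2 → (61/4, -1/2)
  seg 5: left by d6 = 37/30 → (841/60, -1/2)
  seg 6: left by d1 = 19/3 → (461/60, -1/2)
  seg 7: up by d1 = 19/3 → (461/60, 35/6)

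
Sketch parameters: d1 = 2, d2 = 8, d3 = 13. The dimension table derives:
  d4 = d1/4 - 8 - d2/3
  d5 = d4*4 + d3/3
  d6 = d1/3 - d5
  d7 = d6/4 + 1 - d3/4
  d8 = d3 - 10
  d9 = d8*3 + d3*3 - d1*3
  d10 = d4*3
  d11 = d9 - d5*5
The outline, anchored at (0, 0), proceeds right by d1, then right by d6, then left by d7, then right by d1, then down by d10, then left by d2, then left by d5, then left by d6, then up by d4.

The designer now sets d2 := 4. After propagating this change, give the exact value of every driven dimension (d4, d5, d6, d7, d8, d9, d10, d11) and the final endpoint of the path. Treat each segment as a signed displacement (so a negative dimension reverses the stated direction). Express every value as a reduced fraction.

Apply edit: d2 := 4
  d4 = d1/4 - 8 - d2/3 = -53/6
  d5 = d4*4 + d3/3 = -31
  d6 = d1/3 - d5 = 95/3
  d7 = d6/4 + 1 - d3/4 = 17/3
  d8 = d3 - 10 = 3
  d9 = d8*3 + d3*3 - d1*3 = 42
  d10 = d4*3 = -53/2
  d11 = d9 - d5*5 = 197
Walk from origin (0, 0):
  seg 1: right by d1 = 2 → (2, 0)
  seg 2: right by d6 = 95/3 → (101/3, 0)
  seg 3: left by d7 = 17/3 → (28, 0)
  seg 4: right by d1 = 2 → (30, 0)
  seg 5: down by d10 = -53/2 → (30, 53/2)
  seg 6: left by d2 = 4 → (26, 53/2)
  seg 7: left by d5 = -31 → (57, 53/2)
  seg 8: left by d6 = 95/3 → (76/3, 53/2)
  seg 9: up by d4 = -53/6 → (76/3, 53/3)

d4 = -53/6
d5 = -31
d6 = 95/3
d7 = 17/3
d8 = 3
d9 = 42
d10 = -53/2
d11 = 197
endpoint = (76/3, 53/3)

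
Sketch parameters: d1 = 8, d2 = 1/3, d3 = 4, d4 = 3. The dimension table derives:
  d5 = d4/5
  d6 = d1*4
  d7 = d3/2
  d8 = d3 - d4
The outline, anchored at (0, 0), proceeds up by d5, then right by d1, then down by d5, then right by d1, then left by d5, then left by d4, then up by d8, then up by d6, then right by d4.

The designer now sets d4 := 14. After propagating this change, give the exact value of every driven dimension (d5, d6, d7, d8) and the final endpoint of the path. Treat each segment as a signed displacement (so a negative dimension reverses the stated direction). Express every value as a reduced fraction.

d5 = 14/5
d6 = 32
d7 = 2
d8 = -10
endpoint = (66/5, 22)

Apply edit: d4 := 14
  d5 = d4/5 = 14/5
  d6 = d1*4 = 32
  d7 = d3/2 = 2
  d8 = d3 - d4 = -10
Walk from origin (0, 0):
  seg 1: up by d5 = 14/5 → (0, 14/5)
  seg 2: right by d1 = 8 → (8, 14/5)
  seg 3: down by d5 = 14/5 → (8, 0)
  seg 4: right by d1 = 8 → (16, 0)
  seg 5: left by d5 = 14/5 → (66/5, 0)
  seg 6: left by d4 = 14 → (-4/5, 0)
  seg 7: up by d8 = -10 → (-4/5, -10)
  seg 8: up by d6 = 32 → (-4/5, 22)
  seg 9: right by d4 = 14 → (66/5, 22)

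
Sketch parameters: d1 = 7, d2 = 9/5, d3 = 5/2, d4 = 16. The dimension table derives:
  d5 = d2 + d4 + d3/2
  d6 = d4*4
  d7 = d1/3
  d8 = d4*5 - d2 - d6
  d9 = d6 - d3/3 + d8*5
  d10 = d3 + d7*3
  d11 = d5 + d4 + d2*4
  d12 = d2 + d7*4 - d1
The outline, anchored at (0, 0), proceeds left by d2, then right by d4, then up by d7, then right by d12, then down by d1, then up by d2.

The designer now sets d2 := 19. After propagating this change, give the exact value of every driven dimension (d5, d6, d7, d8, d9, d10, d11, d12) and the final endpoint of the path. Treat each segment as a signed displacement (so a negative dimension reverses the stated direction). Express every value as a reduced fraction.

Apply edit: d2 := 19
  d5 = d2 + d4 + d3/2 = 145/4
  d6 = d4*4 = 64
  d7 = d1/3 = 7/3
  d8 = d4*5 - d2 - d6 = -3
  d9 = d6 - d3/3 + d8*5 = 289/6
  d10 = d3 + d7*3 = 19/2
  d11 = d5 + d4 + d2*4 = 513/4
  d12 = d2 + d7*4 - d1 = 64/3
Walk from origin (0, 0):
  seg 1: left by d2 = 19 → (-19, 0)
  seg 2: right by d4 = 16 → (-3, 0)
  seg 3: up by d7 = 7/3 → (-3, 7/3)
  seg 4: right by d12 = 64/3 → (55/3, 7/3)
  seg 5: down by d1 = 7 → (55/3, -14/3)
  seg 6: up by d2 = 19 → (55/3, 43/3)

d5 = 145/4
d6 = 64
d7 = 7/3
d8 = -3
d9 = 289/6
d10 = 19/2
d11 = 513/4
d12 = 64/3
endpoint = (55/3, 43/3)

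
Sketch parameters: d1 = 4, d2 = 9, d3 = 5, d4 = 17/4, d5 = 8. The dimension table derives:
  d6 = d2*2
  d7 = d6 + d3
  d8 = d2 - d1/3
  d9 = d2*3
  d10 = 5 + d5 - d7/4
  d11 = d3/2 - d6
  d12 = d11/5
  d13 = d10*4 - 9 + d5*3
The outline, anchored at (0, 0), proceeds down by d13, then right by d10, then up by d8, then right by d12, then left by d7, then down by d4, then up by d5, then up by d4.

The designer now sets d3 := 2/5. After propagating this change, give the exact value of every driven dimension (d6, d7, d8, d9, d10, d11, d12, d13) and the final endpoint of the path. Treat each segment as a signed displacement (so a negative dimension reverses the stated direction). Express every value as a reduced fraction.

Apply edit: d3 := 2/5
  d6 = d2*2 = 18
  d7 = d6 + d3 = 92/5
  d8 = d2 - d1/3 = 23/3
  d9 = d2*3 = 27
  d10 = 5 + d5 - d7/4 = 42/5
  d11 = d3/2 - d6 = -89/5
  d12 = d11/5 = -89/25
  d13 = d10*4 - 9 + d5*3 = 243/5
Walk from origin (0, 0):
  seg 1: down by d13 = 243/5 → (0, -243/5)
  seg 2: right by d10 = 42/5 → (42/5, -243/5)
  seg 3: up by d8 = 23/3 → (42/5, -614/15)
  seg 4: right by d12 = -89/25 → (121/25, -614/15)
  seg 5: left by d7 = 92/5 → (-339/25, -614/15)
  seg 6: down by d4 = 17/4 → (-339/25, -2711/60)
  seg 7: up by d5 = 8 → (-339/25, -2231/60)
  seg 8: up by d4 = 17/4 → (-339/25, -494/15)

d6 = 18
d7 = 92/5
d8 = 23/3
d9 = 27
d10 = 42/5
d11 = -89/5
d12 = -89/25
d13 = 243/5
endpoint = (-339/25, -494/15)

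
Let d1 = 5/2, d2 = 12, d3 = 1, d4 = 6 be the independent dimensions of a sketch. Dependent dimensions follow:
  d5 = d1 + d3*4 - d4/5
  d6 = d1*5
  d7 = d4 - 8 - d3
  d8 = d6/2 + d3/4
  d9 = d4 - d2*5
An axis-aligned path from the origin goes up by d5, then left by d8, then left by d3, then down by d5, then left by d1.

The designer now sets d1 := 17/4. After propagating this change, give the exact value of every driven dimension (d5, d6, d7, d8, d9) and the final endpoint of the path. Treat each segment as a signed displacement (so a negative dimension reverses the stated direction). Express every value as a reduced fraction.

Apply edit: d1 := 17/4
  d5 = d1 + d3*4 - d4/5 = 141/20
  d6 = d1*5 = 85/4
  d7 = d4 - 8 - d3 = -3
  d8 = d6/2 + d3/4 = 87/8
  d9 = d4 - d2*5 = -54
Walk from origin (0, 0):
  seg 1: up by d5 = 141/20 → (0, 141/20)
  seg 2: left by d8 = 87/8 → (-87/8, 141/20)
  seg 3: left by d3 = 1 → (-95/8, 141/20)
  seg 4: down by d5 = 141/20 → (-95/8, 0)
  seg 5: left by d1 = 17/4 → (-129/8, 0)

d5 = 141/20
d6 = 85/4
d7 = -3
d8 = 87/8
d9 = -54
endpoint = (-129/8, 0)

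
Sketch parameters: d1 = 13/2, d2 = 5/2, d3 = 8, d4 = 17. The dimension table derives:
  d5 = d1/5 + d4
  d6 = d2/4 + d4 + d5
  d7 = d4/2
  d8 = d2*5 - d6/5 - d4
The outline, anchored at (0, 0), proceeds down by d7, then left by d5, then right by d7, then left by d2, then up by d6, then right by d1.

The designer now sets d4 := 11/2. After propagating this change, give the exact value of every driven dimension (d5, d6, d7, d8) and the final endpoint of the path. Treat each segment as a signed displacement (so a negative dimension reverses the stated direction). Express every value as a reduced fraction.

Apply edit: d4 := 11/2
  d5 = d1/5 + d4 = 34/5
  d6 = d2/4 + d4 + d5 = 517/40
  d7 = d4/2 = 11/4
  d8 = d2*5 - d6/5 - d4 = 883/200
Walk from origin (0, 0):
  seg 1: down by d7 = 11/4 → (0, -11/4)
  seg 2: left by d5 = 34/5 → (-34/5, -11/4)
  seg 3: right by d7 = 11/4 → (-81/20, -11/4)
  seg 4: left by d2 = 5/2 → (-131/20, -11/4)
  seg 5: up by d6 = 517/40 → (-131/20, 407/40)
  seg 6: right by d1 = 13/2 → (-1/20, 407/40)

d5 = 34/5
d6 = 517/40
d7 = 11/4
d8 = 883/200
endpoint = (-1/20, 407/40)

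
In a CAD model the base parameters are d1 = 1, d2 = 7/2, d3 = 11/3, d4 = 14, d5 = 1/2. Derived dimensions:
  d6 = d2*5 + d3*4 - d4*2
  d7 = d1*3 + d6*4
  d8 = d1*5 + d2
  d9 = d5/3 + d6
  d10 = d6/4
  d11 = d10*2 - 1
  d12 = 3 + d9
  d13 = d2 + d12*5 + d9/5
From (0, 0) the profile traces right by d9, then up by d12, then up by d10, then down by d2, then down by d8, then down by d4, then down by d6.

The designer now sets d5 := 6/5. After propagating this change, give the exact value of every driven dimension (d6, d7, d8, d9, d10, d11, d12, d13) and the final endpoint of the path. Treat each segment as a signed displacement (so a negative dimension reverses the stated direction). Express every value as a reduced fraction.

Apply edit: d5 := 6/5
  d6 = d2*5 + d3*4 - d4*2 = 25/6
  d7 = d1*3 + d6*4 = 59/3
  d8 = d1*5 + d2 = 17/2
  d9 = d5/3 + d6 = 137/30
  d10 = d6/4 = 25/24
  d11 = d10*2 - 1 = 13/12
  d12 = 3 + d9 = 227/30
  d13 = d2 + d12*5 + d9/5 = 6337/150
Walk from origin (0, 0):
  seg 1: right by d9 = 137/30 → (137/30, 0)
  seg 2: up by d12 = 227/30 → (137/30, 227/30)
  seg 3: up by d10 = 25/24 → (137/30, 1033/120)
  seg 4: down by d2 = 7/2 → (137/30, 613/120)
  seg 5: down by d8 = 17/2 → (137/30, -407/120)
  seg 6: down by d4 = 14 → (137/30, -2087/120)
  seg 7: down by d6 = 25/6 → (137/30, -2587/120)

d6 = 25/6
d7 = 59/3
d8 = 17/2
d9 = 137/30
d10 = 25/24
d11 = 13/12
d12 = 227/30
d13 = 6337/150
endpoint = (137/30, -2587/120)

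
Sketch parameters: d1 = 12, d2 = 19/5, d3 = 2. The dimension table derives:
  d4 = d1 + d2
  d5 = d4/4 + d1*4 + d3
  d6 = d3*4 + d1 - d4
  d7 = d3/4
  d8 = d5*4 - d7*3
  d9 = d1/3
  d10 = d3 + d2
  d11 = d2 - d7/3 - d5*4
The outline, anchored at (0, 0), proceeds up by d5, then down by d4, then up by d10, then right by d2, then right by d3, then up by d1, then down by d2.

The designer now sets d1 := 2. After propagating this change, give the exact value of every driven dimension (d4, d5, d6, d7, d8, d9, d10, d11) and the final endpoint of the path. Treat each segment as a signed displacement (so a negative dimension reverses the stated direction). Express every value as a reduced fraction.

d4 = 29/5
d5 = 229/20
d6 = 21/5
d7 = 1/2
d8 = 443/10
d9 = 2/3
d10 = 29/5
d11 = -253/6
endpoint = (29/5, 193/20)

Apply edit: d1 := 2
  d4 = d1 + d2 = 29/5
  d5 = d4/4 + d1*4 + d3 = 229/20
  d6 = d3*4 + d1 - d4 = 21/5
  d7 = d3/4 = 1/2
  d8 = d5*4 - d7*3 = 443/10
  d9 = d1/3 = 2/3
  d10 = d3 + d2 = 29/5
  d11 = d2 - d7/3 - d5*4 = -253/6
Walk from origin (0, 0):
  seg 1: up by d5 = 229/20 → (0, 229/20)
  seg 2: down by d4 = 29/5 → (0, 113/20)
  seg 3: up by d10 = 29/5 → (0, 229/20)
  seg 4: right by d2 = 19/5 → (19/5, 229/20)
  seg 5: right by d3 = 2 → (29/5, 229/20)
  seg 6: up by d1 = 2 → (29/5, 269/20)
  seg 7: down by d2 = 19/5 → (29/5, 193/20)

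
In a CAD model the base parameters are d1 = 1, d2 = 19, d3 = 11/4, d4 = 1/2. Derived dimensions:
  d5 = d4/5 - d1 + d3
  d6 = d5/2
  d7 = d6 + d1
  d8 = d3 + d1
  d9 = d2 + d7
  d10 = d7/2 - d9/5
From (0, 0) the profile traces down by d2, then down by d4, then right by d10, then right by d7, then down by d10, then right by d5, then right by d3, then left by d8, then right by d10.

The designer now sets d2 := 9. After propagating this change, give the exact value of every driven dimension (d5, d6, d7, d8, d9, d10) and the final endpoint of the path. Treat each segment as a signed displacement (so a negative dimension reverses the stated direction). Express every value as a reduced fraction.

d5 = 37/20
d6 = 37/40
d7 = 77/40
d8 = 15/4
d9 = 437/40
d10 = -489/400
endpoint = (33/100, -3311/400)

Apply edit: d2 := 9
  d5 = d4/5 - d1 + d3 = 37/20
  d6 = d5/2 = 37/40
  d7 = d6 + d1 = 77/40
  d8 = d3 + d1 = 15/4
  d9 = d2 + d7 = 437/40
  d10 = d7/2 - d9/5 = -489/400
Walk from origin (0, 0):
  seg 1: down by d2 = 9 → (0, -9)
  seg 2: down by d4 = 1/2 → (0, -19/2)
  seg 3: right by d10 = -489/400 → (-489/400, -19/2)
  seg 4: right by d7 = 77/40 → (281/400, -19/2)
  seg 5: down by d10 = -489/400 → (281/400, -3311/400)
  seg 6: right by d5 = 37/20 → (1021/400, -3311/400)
  seg 7: right by d3 = 11/4 → (2121/400, -3311/400)
  seg 8: left by d8 = 15/4 → (621/400, -3311/400)
  seg 9: right by d10 = -489/400 → (33/100, -3311/400)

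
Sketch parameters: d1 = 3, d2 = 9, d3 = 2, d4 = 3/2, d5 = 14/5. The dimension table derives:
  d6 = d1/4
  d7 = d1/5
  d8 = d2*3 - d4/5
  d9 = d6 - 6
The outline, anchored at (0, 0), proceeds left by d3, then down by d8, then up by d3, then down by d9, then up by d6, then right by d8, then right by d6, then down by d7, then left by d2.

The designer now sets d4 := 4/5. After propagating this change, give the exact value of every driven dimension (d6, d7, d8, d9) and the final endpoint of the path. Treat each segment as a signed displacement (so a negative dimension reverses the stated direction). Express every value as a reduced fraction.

Apply edit: d4 := 4/5
  d6 = d1/4 = 3/4
  d7 = d1/5 = 3/5
  d8 = d2*3 - d4/5 = 671/25
  d9 = d6 - 6 = -21/4
Walk from origin (0, 0):
  seg 1: left by d3 = 2 → (-2, 0)
  seg 2: down by d8 = 671/25 → (-2, -671/25)
  seg 3: up by d3 = 2 → (-2, -621/25)
  seg 4: down by d9 = -21/4 → (-2, -1959/100)
  seg 5: up by d6 = 3/4 → (-2, -471/25)
  seg 6: right by d8 = 671/25 → (621/25, -471/25)
  seg 7: right by d6 = 3/4 → (2559/100, -471/25)
  seg 8: down by d7 = 3/5 → (2559/100, -486/25)
  seg 9: left by d2 = 9 → (1659/100, -486/25)

d6 = 3/4
d7 = 3/5
d8 = 671/25
d9 = -21/4
endpoint = (1659/100, -486/25)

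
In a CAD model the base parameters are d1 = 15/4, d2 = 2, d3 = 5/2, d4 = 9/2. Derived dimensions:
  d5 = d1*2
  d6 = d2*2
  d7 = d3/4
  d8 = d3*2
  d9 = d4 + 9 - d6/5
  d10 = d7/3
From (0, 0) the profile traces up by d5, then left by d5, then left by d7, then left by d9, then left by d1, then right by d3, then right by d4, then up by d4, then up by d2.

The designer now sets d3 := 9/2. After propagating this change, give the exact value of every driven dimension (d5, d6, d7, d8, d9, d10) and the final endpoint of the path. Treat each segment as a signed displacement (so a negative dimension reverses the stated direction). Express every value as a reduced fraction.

Apply edit: d3 := 9/2
  d5 = d1*2 = 15/2
  d6 = d2*2 = 4
  d7 = d3/4 = 9/8
  d8 = d3*2 = 9
  d9 = d4 + 9 - d6/5 = 127/10
  d10 = d7/3 = 3/8
Walk from origin (0, 0):
  seg 1: up by d5 = 15/2 → (0, 15/2)
  seg 2: left by d5 = 15/2 → (-15/2, 15/2)
  seg 3: left by d7 = 9/8 → (-69/8, 15/2)
  seg 4: left by d9 = 127/10 → (-853/40, 15/2)
  seg 5: left by d1 = 15/4 → (-1003/40, 15/2)
  seg 6: right by d3 = 9/2 → (-823/40, 15/2)
  seg 7: right by d4 = 9/2 → (-643/40, 15/2)
  seg 8: up by d4 = 9/2 → (-643/40, 12)
  seg 9: up by d2 = 2 → (-643/40, 14)

d5 = 15/2
d6 = 4
d7 = 9/8
d8 = 9
d9 = 127/10
d10 = 3/8
endpoint = (-643/40, 14)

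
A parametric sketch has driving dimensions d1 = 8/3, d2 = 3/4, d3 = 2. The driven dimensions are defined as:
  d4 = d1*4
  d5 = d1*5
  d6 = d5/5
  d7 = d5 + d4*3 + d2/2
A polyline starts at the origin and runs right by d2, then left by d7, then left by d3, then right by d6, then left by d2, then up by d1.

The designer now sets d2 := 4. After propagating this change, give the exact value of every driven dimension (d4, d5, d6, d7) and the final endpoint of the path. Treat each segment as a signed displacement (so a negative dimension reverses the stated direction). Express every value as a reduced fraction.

d4 = 32/3
d5 = 40/3
d6 = 8/3
d7 = 142/3
endpoint = (-140/3, 8/3)

Apply edit: d2 := 4
  d4 = d1*4 = 32/3
  d5 = d1*5 = 40/3
  d6 = d5/5 = 8/3
  d7 = d5 + d4*3 + d2/2 = 142/3
Walk from origin (0, 0):
  seg 1: right by d2 = 4 → (4, 0)
  seg 2: left by d7 = 142/3 → (-130/3, 0)
  seg 3: left by d3 = 2 → (-136/3, 0)
  seg 4: right by d6 = 8/3 → (-128/3, 0)
  seg 5: left by d2 = 4 → (-140/3, 0)
  seg 6: up by d1 = 8/3 → (-140/3, 8/3)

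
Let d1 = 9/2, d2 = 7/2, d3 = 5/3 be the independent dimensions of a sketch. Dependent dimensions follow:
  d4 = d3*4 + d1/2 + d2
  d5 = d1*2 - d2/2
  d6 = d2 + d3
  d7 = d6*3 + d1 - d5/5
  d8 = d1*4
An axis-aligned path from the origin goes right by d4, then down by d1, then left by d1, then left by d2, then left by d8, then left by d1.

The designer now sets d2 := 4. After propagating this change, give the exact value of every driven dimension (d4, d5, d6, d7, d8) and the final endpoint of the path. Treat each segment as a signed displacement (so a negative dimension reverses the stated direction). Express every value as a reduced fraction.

d4 = 155/12
d5 = 7
d6 = 17/3
d7 = 201/10
d8 = 18
endpoint = (-217/12, -9/2)

Apply edit: d2 := 4
  d4 = d3*4 + d1/2 + d2 = 155/12
  d5 = d1*2 - d2/2 = 7
  d6 = d2 + d3 = 17/3
  d7 = d6*3 + d1 - d5/5 = 201/10
  d8 = d1*4 = 18
Walk from origin (0, 0):
  seg 1: right by d4 = 155/12 → (155/12, 0)
  seg 2: down by d1 = 9/2 → (155/12, -9/2)
  seg 3: left by d1 = 9/2 → (101/12, -9/2)
  seg 4: left by d2 = 4 → (53/12, -9/2)
  seg 5: left by d8 = 18 → (-163/12, -9/2)
  seg 6: left by d1 = 9/2 → (-217/12, -9/2)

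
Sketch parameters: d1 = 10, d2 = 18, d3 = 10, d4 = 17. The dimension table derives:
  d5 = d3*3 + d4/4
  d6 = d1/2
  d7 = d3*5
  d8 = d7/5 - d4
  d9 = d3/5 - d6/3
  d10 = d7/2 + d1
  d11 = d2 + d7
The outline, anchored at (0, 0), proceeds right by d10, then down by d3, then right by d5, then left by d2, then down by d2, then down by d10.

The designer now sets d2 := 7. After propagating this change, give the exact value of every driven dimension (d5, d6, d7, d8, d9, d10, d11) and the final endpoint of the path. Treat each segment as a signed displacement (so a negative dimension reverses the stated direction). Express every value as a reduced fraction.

Apply edit: d2 := 7
  d5 = d3*3 + d4/4 = 137/4
  d6 = d1/2 = 5
  d7 = d3*5 = 50
  d8 = d7/5 - d4 = -7
  d9 = d3/5 - d6/3 = 1/3
  d10 = d7/2 + d1 = 35
  d11 = d2 + d7 = 57
Walk from origin (0, 0):
  seg 1: right by d10 = 35 → (35, 0)
  seg 2: down by d3 = 10 → (35, -10)
  seg 3: right by d5 = 137/4 → (277/4, -10)
  seg 4: left by d2 = 7 → (249/4, -10)
  seg 5: down by d2 = 7 → (249/4, -17)
  seg 6: down by d10 = 35 → (249/4, -52)

d5 = 137/4
d6 = 5
d7 = 50
d8 = -7
d9 = 1/3
d10 = 35
d11 = 57
endpoint = (249/4, -52)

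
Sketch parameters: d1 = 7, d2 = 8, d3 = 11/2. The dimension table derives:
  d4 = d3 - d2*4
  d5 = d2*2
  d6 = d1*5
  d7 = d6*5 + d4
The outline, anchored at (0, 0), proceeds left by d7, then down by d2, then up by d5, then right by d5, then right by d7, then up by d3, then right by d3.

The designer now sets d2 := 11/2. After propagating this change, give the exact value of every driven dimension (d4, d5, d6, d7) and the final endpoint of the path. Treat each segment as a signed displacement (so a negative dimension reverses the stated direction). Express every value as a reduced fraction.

d4 = -33/2
d5 = 11
d6 = 35
d7 = 317/2
endpoint = (33/2, 11)

Apply edit: d2 := 11/2
  d4 = d3 - d2*4 = -33/2
  d5 = d2*2 = 11
  d6 = d1*5 = 35
  d7 = d6*5 + d4 = 317/2
Walk from origin (0, 0):
  seg 1: left by d7 = 317/2 → (-317/2, 0)
  seg 2: down by d2 = 11/2 → (-317/2, -11/2)
  seg 3: up by d5 = 11 → (-317/2, 11/2)
  seg 4: right by d5 = 11 → (-295/2, 11/2)
  seg 5: right by d7 = 317/2 → (11, 11/2)
  seg 6: up by d3 = 11/2 → (11, 11)
  seg 7: right by d3 = 11/2 → (33/2, 11)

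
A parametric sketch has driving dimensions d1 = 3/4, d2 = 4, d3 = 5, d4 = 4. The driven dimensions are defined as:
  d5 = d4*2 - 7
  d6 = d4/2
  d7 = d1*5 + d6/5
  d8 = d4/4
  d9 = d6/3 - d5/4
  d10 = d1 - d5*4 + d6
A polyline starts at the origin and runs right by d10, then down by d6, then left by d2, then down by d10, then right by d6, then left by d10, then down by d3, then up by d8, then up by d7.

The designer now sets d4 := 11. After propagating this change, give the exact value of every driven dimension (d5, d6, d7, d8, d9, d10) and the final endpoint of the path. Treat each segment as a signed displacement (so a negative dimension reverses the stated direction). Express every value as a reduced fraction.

d5 = 15
d6 = 11/2
d7 = 97/20
d8 = 11/4
d9 = -23/12
d10 = -215/4
endpoint = (3/2, 1017/20)

Apply edit: d4 := 11
  d5 = d4*2 - 7 = 15
  d6 = d4/2 = 11/2
  d7 = d1*5 + d6/5 = 97/20
  d8 = d4/4 = 11/4
  d9 = d6/3 - d5/4 = -23/12
  d10 = d1 - d5*4 + d6 = -215/4
Walk from origin (0, 0):
  seg 1: right by d10 = -215/4 → (-215/4, 0)
  seg 2: down by d6 = 11/2 → (-215/4, -11/2)
  seg 3: left by d2 = 4 → (-231/4, -11/2)
  seg 4: down by d10 = -215/4 → (-231/4, 193/4)
  seg 5: right by d6 = 11/2 → (-209/4, 193/4)
  seg 6: left by d10 = -215/4 → (3/2, 193/4)
  seg 7: down by d3 = 5 → (3/2, 173/4)
  seg 8: up by d8 = 11/4 → (3/2, 46)
  seg 9: up by d7 = 97/20 → (3/2, 1017/20)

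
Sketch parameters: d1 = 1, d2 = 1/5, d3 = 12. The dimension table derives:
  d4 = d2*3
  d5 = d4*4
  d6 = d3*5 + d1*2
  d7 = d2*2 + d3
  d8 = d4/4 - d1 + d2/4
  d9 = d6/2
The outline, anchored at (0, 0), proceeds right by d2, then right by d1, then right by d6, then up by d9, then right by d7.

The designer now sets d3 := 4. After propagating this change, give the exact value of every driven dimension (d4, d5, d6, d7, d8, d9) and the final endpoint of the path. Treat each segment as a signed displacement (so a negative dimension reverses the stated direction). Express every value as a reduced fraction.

d4 = 3/5
d5 = 12/5
d6 = 22
d7 = 22/5
d8 = -4/5
d9 = 11
endpoint = (138/5, 11)

Apply edit: d3 := 4
  d4 = d2*3 = 3/5
  d5 = d4*4 = 12/5
  d6 = d3*5 + d1*2 = 22
  d7 = d2*2 + d3 = 22/5
  d8 = d4/4 - d1 + d2/4 = -4/5
  d9 = d6/2 = 11
Walk from origin (0, 0):
  seg 1: right by d2 = 1/5 → (1/5, 0)
  seg 2: right by d1 = 1 → (6/5, 0)
  seg 3: right by d6 = 22 → (116/5, 0)
  seg 4: up by d9 = 11 → (116/5, 11)
  seg 5: right by d7 = 22/5 → (138/5, 11)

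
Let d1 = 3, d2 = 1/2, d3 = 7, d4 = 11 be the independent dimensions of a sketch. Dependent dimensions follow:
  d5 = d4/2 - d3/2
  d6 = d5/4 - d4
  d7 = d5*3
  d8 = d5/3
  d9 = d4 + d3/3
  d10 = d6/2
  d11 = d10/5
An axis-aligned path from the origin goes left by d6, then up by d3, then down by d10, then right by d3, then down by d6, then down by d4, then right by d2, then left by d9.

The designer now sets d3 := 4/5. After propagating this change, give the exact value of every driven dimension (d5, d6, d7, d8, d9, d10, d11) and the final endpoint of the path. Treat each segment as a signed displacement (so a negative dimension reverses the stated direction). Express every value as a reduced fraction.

d5 = 51/10
d6 = -389/40
d7 = 153/10
d8 = 17/10
d9 = 169/15
d10 = -389/80
d11 = -389/400
endpoint = (-29/120, 351/80)

Apply edit: d3 := 4/5
  d5 = d4/2 - d3/2 = 51/10
  d6 = d5/4 - d4 = -389/40
  d7 = d5*3 = 153/10
  d8 = d5/3 = 17/10
  d9 = d4 + d3/3 = 169/15
  d10 = d6/2 = -389/80
  d11 = d10/5 = -389/400
Walk from origin (0, 0):
  seg 1: left by d6 = -389/40 → (389/40, 0)
  seg 2: up by d3 = 4/5 → (389/40, 4/5)
  seg 3: down by d10 = -389/80 → (389/40, 453/80)
  seg 4: right by d3 = 4/5 → (421/40, 453/80)
  seg 5: down by d6 = -389/40 → (421/40, 1231/80)
  seg 6: down by d4 = 11 → (421/40, 351/80)
  seg 7: right by d2 = 1/2 → (441/40, 351/80)
  seg 8: left by d9 = 169/15 → (-29/120, 351/80)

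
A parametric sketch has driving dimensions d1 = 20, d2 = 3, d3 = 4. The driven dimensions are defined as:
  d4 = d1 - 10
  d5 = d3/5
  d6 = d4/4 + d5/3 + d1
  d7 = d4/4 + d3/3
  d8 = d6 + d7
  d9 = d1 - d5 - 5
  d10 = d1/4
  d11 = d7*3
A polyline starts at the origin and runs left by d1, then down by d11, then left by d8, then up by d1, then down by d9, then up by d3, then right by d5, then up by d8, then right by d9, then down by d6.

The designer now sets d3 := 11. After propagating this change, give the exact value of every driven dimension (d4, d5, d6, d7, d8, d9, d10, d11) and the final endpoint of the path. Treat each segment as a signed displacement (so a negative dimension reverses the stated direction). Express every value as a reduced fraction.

Apply edit: d3 := 11
  d4 = d1 - 10 = 10
  d5 = d3/5 = 11/5
  d6 = d4/4 + d5/3 + d1 = 697/30
  d7 = d4/4 + d3/3 = 37/6
  d8 = d6 + d7 = 147/5
  d9 = d1 - d5 - 5 = 64/5
  d10 = d1/4 = 5
  d11 = d7*3 = 37/2
Walk from origin (0, 0):
  seg 1: left by d1 = 20 → (-20, 0)
  seg 2: down by d11 = 37/2 → (-20, -37/2)
  seg 3: left by d8 = 147/5 → (-247/5, -37/2)
  seg 4: up by d1 = 20 → (-247/5, 3/2)
  seg 5: down by d9 = 64/5 → (-247/5, -113/10)
  seg 6: up by d3 = 11 → (-247/5, -3/10)
  seg 7: right by d5 = 11/5 → (-236/5, -3/10)
  seg 8: up by d8 = 147/5 → (-236/5, 291/10)
  seg 9: right by d9 = 64/5 → (-172/5, 291/10)
  seg 10: down by d6 = 697/30 → (-172/5, 88/15)

d4 = 10
d5 = 11/5
d6 = 697/30
d7 = 37/6
d8 = 147/5
d9 = 64/5
d10 = 5
d11 = 37/2
endpoint = (-172/5, 88/15)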